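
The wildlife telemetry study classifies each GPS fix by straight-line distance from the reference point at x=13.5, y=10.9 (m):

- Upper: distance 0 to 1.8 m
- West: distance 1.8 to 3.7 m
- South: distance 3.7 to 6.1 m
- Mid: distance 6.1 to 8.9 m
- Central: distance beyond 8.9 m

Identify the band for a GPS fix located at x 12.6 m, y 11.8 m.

Distance = √((12.6−13.5)² + (11.8−10.9)²) = √(0.810 + 0.810) = 1.273 m.
0 ≤ 1.273 < 1.8 → Upper.

Upper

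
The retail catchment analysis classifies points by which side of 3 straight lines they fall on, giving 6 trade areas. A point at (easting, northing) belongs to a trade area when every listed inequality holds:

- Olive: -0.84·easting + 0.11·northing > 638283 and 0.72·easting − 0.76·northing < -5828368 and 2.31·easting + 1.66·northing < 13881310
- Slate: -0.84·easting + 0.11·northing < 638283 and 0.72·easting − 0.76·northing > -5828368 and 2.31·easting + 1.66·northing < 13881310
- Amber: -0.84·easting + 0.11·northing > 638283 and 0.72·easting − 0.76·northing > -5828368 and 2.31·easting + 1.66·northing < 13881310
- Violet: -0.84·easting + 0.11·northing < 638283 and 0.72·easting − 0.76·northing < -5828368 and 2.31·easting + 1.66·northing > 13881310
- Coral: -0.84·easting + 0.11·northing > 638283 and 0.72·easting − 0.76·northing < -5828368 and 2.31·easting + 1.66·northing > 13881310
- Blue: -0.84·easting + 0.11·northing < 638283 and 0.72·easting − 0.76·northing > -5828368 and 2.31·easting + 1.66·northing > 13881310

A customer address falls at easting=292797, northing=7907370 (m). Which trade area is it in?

-0.84·292797 + 0.11·7907370 = 623861.220, which is < 638283
0.72·292797 − 0.76·7907370 = -5798787.360, which is > -5828368
2.31·292797 + 1.66·7907370 = 13802595.270, which is < 13881310
This sign pattern matches Slate.

Slate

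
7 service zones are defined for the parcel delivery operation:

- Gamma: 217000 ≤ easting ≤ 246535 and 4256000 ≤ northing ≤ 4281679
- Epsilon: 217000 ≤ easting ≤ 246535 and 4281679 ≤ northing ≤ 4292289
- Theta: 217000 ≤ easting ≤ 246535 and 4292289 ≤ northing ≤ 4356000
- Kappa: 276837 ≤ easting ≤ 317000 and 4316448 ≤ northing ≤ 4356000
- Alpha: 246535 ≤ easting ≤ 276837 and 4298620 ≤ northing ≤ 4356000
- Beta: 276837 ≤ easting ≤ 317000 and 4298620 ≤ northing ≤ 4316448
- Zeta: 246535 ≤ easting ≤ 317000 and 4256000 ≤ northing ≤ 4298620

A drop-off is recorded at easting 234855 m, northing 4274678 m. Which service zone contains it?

Gamma

The point has easting = 234855 and northing = 4274678.
Only Gamma satisfies 217000 ≤ easting ≤ 246535 and 4256000 ≤ northing ≤ 4281679.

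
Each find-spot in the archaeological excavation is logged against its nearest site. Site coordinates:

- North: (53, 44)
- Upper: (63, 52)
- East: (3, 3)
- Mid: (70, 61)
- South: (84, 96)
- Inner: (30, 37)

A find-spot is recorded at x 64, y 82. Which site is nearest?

Mid

Squared distances to each site:
North: 1565.000; Upper: 901.000; East: 9962.000; Mid: 477.000; South: 596.000; Inner: 3181.000.
Minimum at Mid.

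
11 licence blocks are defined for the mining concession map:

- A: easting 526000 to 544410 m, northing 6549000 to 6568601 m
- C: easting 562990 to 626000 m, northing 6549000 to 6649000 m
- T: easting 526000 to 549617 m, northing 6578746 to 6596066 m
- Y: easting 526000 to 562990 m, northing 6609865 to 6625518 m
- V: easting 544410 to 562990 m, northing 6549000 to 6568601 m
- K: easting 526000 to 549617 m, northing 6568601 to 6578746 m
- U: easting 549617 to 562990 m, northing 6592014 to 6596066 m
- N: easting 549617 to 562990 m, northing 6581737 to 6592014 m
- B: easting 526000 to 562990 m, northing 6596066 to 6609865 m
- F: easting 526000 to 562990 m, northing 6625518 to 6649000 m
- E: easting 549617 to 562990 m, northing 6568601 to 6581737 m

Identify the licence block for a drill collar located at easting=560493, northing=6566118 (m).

V

The point has easting = 560493 and northing = 6566118.
Only V satisfies 544410 ≤ easting ≤ 562990 and 6549000 ≤ northing ≤ 6568601.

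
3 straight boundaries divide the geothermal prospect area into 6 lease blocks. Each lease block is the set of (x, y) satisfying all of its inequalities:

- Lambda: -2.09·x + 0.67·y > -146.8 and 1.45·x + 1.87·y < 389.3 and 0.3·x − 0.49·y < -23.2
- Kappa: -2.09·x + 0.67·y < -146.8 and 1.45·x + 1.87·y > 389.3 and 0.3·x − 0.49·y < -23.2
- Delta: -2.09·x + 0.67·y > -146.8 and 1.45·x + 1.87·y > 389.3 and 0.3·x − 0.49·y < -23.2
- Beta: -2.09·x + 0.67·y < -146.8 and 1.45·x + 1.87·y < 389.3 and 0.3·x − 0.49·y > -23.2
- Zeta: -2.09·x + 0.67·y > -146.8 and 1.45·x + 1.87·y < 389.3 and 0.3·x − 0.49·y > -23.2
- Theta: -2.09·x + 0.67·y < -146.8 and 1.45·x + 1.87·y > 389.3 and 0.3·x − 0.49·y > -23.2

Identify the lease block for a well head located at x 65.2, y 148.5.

Lambda

-2.09·65.2 + 0.67·148.5 = -36.773, which is > -146.8
1.45·65.2 + 1.87·148.5 = 372.235, which is < 389.3
0.3·65.2 − 0.49·148.5 = -53.205, which is < -23.2
This sign pattern matches Lambda.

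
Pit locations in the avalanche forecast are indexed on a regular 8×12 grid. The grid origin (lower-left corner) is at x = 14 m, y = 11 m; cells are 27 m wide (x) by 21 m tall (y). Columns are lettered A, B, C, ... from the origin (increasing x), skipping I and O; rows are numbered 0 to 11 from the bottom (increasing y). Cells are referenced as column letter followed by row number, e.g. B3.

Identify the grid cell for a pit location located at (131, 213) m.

Column index: ⌊(131 − 14) / 27⌋ = ⌊4.333⌋ = 4 → column E
Row offset from origin: ⌊(213 − 11) / 21⌋ = ⌊9.619⌋ = 9 → row 9

E9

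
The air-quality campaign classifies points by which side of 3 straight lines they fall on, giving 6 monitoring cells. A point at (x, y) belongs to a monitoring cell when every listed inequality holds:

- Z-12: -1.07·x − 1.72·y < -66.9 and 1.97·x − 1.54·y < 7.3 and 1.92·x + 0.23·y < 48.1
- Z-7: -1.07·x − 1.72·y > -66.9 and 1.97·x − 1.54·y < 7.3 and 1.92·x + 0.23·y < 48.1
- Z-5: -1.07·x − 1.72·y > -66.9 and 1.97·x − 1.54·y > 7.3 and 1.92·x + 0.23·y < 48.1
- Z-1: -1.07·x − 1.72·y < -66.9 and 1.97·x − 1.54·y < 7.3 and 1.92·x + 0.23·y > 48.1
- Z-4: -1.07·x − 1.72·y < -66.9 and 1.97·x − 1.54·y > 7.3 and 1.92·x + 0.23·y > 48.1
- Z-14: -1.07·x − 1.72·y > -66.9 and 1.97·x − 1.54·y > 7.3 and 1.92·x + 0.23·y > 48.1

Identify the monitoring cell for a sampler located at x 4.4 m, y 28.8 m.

Z-7

-1.07·4.4 − 1.72·28.8 = -54.244, which is > -66.9
1.97·4.4 − 1.54·28.8 = -35.684, which is < 7.3
1.92·4.4 + 0.23·28.8 = 15.072, which is < 48.1
This sign pattern matches Z-7.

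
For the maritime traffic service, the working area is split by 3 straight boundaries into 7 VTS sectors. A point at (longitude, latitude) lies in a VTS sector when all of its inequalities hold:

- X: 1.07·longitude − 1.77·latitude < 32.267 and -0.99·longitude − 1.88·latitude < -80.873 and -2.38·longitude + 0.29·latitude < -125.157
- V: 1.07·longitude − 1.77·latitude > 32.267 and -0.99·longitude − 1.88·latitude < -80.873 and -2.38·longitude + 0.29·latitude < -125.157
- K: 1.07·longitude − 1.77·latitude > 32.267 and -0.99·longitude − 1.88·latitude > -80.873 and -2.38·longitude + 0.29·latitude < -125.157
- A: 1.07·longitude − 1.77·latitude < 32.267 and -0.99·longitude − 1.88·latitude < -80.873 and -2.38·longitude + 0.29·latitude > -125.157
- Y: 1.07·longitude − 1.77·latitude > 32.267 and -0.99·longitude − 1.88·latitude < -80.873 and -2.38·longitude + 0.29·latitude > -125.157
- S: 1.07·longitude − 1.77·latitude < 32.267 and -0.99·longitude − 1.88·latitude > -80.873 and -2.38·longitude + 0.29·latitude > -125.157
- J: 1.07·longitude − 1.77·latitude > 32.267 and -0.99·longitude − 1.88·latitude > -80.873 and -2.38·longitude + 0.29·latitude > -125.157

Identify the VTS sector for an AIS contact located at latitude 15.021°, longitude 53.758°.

1.07·53.758 − 1.77·15.021 = 30.934, which is < 32.267
-0.99·53.758 − 1.88·15.021 = -81.460, which is < -80.873
-2.38·53.758 + 0.29·15.021 = -123.588, which is > -125.157
This sign pattern matches A.

A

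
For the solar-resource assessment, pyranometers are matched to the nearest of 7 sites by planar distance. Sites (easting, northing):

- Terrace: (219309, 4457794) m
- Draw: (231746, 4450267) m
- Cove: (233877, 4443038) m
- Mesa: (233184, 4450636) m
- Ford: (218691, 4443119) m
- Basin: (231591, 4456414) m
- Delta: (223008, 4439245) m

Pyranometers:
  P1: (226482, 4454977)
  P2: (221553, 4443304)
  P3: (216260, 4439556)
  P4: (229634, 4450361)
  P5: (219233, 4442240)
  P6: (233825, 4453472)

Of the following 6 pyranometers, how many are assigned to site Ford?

3

P1 → Basin
P2 → Ford
P3 → Ford
P4 → Draw
P5 → Ford
P6 → Mesa
3 of the 6 go to Ford.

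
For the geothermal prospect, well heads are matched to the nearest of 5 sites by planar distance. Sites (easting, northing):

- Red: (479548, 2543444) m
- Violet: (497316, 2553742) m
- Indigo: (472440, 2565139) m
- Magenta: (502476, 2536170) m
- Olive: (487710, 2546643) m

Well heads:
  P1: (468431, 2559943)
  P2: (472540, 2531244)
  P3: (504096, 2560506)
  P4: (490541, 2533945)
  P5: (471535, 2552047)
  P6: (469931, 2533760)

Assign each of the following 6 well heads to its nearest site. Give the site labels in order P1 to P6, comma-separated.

P1 → Indigo (d²=43070497.00)
P2 → Red (d²=197952064.00)
P3 → Violet (d²=91720096.00)
P4 → Magenta (d²=147394850.00)
P5 → Red (d²=138219778.00)
P6 → Red (d²=186266545.00)

Indigo, Red, Violet, Magenta, Red, Red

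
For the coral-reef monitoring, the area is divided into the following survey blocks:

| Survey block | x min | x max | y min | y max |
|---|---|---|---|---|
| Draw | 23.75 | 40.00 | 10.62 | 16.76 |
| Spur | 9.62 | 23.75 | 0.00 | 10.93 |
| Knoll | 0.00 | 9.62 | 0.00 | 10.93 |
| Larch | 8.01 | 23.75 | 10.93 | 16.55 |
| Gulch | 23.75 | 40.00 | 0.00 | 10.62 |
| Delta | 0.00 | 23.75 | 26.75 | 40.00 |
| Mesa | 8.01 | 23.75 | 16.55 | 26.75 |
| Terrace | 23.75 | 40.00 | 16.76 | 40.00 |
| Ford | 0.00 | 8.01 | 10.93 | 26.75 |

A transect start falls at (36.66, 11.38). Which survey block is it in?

Draw

The point has x = 36.66 and y = 11.38.
Only Draw satisfies 23.75 ≤ x ≤ 40.00 and 10.62 ≤ y ≤ 16.76.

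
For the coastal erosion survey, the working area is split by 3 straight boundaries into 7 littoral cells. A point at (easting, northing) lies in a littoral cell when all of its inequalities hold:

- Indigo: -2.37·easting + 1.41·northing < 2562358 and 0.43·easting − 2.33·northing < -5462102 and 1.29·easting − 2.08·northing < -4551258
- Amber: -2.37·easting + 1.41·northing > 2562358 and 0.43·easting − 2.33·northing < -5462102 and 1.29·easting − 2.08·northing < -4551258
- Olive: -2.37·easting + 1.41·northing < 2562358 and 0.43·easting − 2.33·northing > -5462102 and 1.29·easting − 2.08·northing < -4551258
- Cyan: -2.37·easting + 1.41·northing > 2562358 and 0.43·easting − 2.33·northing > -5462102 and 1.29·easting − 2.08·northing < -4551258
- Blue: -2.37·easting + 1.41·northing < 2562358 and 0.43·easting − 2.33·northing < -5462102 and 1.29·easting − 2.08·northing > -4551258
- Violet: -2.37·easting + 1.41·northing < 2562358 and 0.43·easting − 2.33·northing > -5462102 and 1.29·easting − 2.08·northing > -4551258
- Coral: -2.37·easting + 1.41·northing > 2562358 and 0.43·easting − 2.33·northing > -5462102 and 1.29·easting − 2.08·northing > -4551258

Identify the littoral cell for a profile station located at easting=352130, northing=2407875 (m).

-2.37·352130 + 1.41·2407875 = 2560555.650, which is < 2562358
0.43·352130 − 2.33·2407875 = -5458932.850, which is > -5462102
1.29·352130 − 2.08·2407875 = -4554132.300, which is < -4551258
This sign pattern matches Olive.

Olive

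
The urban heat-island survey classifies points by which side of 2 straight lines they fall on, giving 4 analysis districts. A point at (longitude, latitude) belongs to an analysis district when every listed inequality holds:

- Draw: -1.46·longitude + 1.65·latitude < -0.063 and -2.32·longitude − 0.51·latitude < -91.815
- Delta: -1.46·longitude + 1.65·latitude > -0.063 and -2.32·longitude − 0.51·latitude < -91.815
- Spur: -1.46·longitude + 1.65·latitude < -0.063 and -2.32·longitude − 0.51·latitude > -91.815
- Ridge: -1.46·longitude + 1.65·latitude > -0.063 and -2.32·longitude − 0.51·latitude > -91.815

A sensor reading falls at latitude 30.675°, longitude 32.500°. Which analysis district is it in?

-1.46·32.500 + 1.65·30.675 = 3.164, which is > -0.063
-2.32·32.500 − 0.51·30.675 = -91.044, which is > -91.815
This sign pattern matches Ridge.

Ridge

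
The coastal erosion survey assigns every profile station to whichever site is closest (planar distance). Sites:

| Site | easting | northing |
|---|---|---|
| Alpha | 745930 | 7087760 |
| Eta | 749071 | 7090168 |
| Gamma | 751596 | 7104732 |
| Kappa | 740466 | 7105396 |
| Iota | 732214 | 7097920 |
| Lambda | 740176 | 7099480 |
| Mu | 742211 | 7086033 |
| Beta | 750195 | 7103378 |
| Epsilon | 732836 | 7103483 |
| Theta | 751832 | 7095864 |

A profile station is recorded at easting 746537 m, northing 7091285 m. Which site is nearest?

Eta

Squared distances to each site:
Alpha: 12794074.000; Eta: 7668845.000; Gamma: 206415290.000; Kappa: 235977362.000; Iota: 249171554.000; Lambda: 107620346.000; Mu: 46297780.000; Beta: 159621613.000; Epsilon: 336508605.000; Theta: 49004266.000.
Minimum at Eta.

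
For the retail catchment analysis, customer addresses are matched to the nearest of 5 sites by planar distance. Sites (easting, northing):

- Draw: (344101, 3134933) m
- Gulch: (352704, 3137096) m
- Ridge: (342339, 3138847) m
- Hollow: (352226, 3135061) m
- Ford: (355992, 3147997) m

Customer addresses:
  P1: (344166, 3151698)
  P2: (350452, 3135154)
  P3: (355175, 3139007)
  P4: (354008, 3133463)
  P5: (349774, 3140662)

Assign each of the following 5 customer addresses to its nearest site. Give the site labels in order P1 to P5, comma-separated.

Ford, Hollow, Gulch, Hollow, Gulch

P1 → Ford (d²=153551677.00)
P2 → Hollow (d²=3155725.00)
P3 → Gulch (d²=9757762.00)
P4 → Hollow (d²=5729128.00)
P5 → Gulch (d²=21301256.00)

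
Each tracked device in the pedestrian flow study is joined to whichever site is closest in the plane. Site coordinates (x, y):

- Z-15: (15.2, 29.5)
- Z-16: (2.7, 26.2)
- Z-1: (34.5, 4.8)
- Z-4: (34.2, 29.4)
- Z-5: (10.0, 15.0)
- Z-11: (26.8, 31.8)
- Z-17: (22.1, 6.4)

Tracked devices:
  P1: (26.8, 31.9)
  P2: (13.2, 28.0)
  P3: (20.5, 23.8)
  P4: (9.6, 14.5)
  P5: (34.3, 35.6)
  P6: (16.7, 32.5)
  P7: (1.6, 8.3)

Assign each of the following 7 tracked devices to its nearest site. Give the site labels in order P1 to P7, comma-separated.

P1 → Z-11 (d²=0.01)
P2 → Z-15 (d²=6.25)
P3 → Z-15 (d²=60.58)
P4 → Z-5 (d²=0.41)
P5 → Z-4 (d²=38.45)
P6 → Z-15 (d²=11.25)
P7 → Z-5 (d²=115.45)

Z-11, Z-15, Z-15, Z-5, Z-4, Z-15, Z-5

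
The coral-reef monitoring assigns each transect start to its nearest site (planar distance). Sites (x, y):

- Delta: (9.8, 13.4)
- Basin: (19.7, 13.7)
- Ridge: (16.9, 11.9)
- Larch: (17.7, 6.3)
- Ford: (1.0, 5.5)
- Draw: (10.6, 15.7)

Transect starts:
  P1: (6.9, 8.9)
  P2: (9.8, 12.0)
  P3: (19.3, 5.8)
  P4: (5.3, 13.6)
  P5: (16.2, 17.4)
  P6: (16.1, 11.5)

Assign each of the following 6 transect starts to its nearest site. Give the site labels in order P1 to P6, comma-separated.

P1 → Delta (d²=28.66)
P2 → Delta (d²=1.96)
P3 → Larch (d²=2.81)
P4 → Delta (d²=20.29)
P5 → Basin (d²=25.94)
P6 → Ridge (d²=0.80)

Delta, Delta, Larch, Delta, Basin, Ridge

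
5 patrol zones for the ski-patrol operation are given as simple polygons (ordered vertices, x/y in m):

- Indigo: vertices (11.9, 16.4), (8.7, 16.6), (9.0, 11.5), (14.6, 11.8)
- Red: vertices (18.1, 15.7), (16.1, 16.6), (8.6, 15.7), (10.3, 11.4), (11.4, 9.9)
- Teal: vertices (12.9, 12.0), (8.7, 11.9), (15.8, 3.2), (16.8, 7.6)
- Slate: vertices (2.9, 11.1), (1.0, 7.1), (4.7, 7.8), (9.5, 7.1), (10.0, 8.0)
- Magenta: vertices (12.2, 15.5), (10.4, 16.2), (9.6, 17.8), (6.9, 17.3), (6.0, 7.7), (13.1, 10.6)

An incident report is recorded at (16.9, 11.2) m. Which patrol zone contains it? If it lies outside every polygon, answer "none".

Cast a ray rightward from (16.9, 11.2). For each polygon, the edges (by vertex number in listed order) whose endpoints lie on opposite sides of y = 11.2, where each meets that height, and whether that is right or left of the point:
Indigo: no edge straddles that height → 0 crossings.
Red: 4–5 at x≈10.45 (left), 5–1 at x≈12.90 (left) → 0 crossings.
Teal: 2–3 at x≈9.27 (left), 4–1 at x≈13.61 (left) → 0 crossings.
Slate: no edge straddles that height → 0 crossings.
Magenta: 4–5 at x≈6.33 (left), 6–1 at x≈12.99 (left) → 0 crossings.
All counts are even, so the point lies outside every listed polygon.

none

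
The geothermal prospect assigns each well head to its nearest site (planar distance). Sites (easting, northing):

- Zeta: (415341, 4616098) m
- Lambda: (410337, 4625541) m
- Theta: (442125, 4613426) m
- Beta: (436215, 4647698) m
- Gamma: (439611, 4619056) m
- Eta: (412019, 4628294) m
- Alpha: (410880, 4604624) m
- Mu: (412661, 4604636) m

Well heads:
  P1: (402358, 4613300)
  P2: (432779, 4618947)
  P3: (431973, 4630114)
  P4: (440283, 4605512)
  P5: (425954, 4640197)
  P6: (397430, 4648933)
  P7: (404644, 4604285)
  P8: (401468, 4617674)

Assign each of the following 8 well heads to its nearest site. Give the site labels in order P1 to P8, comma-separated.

P1 → Alpha (d²=147897460.00)
P2 → Gamma (d²=46688105.00)
P3 → Gamma (d²=180618408.00)
P4 → Theta (d²=66024360.00)
P5 → Beta (d²=161553122.00)
P6 → Eta (d²=638807242.00)
P7 → Alpha (d²=39002617.00)
P8 → Lambda (d²=140548850.00)

Alpha, Gamma, Gamma, Theta, Beta, Eta, Alpha, Lambda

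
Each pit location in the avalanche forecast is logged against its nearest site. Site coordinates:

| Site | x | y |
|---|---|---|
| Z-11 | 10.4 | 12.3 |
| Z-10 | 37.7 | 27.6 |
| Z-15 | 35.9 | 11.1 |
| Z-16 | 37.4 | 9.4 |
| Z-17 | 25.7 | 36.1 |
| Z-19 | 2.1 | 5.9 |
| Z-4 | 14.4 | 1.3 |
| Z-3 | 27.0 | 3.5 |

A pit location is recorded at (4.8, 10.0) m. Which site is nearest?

Z-19

Squared distances to each site:
Z-11: 36.650; Z-10: 1392.170; Z-15: 968.420; Z-16: 1063.120; Z-17: 1118.020; Z-19: 24.100; Z-4: 167.850; Z-3: 535.090.
Minimum at Z-19.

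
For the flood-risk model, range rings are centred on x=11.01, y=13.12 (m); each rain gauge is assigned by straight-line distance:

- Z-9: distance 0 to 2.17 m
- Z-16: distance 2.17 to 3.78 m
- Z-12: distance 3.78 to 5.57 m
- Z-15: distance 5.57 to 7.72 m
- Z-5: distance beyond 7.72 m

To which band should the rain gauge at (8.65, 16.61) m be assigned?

Distance = √((8.65−11.01)² + (16.61−13.12)²) = √(5.570 + 12.180) = 4.213 m.
3.78 ≤ 4.213 < 5.57 → Z-12.

Z-12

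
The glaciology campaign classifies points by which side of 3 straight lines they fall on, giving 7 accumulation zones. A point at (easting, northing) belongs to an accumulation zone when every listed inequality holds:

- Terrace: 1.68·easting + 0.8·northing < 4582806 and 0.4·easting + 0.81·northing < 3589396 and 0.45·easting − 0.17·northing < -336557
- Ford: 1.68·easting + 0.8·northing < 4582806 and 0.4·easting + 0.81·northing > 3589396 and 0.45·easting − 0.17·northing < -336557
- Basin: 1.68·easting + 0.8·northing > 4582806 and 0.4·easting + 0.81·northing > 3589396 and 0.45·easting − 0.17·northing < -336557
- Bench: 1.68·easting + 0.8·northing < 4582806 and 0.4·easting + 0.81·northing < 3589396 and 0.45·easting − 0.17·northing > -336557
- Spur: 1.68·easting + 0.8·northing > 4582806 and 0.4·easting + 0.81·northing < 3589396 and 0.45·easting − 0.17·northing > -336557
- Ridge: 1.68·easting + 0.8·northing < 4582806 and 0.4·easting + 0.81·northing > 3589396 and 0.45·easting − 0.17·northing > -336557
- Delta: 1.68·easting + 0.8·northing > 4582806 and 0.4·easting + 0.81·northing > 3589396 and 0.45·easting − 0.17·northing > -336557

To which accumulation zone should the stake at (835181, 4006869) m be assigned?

Spur

1.68·835181 + 0.8·4006869 = 4608599.280, which is > 4582806
0.4·835181 + 0.81·4006869 = 3579636.290, which is < 3589396
0.45·835181 − 0.17·4006869 = -305336.280, which is > -336557
This sign pattern matches Spur.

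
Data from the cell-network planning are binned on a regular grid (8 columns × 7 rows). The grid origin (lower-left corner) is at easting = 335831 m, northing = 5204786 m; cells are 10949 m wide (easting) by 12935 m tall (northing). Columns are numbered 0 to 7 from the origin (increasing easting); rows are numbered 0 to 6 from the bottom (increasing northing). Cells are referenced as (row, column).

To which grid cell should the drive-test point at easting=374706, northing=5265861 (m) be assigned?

Column index: ⌊(374706 − 335831) / 10949⌋ = ⌊3.551⌋ = 3
Row offset from origin: ⌊(5265861 − 5204786) / 12935⌋ = ⌊4.722⌋ = 4 → row 4

(4, 3)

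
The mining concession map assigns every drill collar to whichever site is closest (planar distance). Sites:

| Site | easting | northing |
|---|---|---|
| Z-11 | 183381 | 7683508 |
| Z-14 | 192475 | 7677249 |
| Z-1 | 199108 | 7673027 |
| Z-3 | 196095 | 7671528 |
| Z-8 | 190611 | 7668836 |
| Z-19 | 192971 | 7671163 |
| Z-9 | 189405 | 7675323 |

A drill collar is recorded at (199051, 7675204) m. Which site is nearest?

Squared distances to each site:
Z-11: 314505316.000; Z-14: 47425801.000; Z-1: 4742578.000; Z-3: 22250912.000; Z-8: 111785024.000; Z-19: 53296081.000; Z-9: 93059477.000.
Minimum at Z-1.

Z-1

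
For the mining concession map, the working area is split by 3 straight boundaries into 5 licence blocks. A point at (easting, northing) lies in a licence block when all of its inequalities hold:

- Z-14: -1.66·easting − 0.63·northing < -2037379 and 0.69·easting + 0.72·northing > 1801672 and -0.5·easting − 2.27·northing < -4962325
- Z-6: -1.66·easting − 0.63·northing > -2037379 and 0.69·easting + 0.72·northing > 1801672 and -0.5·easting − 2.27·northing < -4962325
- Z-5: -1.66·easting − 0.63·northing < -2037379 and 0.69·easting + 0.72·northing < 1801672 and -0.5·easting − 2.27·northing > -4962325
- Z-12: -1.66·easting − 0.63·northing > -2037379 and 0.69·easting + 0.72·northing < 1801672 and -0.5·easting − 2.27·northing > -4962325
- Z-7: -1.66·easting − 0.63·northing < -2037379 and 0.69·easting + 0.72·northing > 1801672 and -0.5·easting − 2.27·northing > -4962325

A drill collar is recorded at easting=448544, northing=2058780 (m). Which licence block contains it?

Z-5

-1.66·448544 − 0.63·2058780 = -2041614.440, which is < -2037379
0.69·448544 + 0.72·2058780 = 1791816.960, which is < 1801672
-0.5·448544 − 2.27·2058780 = -4897702.600, which is > -4962325
This sign pattern matches Z-5.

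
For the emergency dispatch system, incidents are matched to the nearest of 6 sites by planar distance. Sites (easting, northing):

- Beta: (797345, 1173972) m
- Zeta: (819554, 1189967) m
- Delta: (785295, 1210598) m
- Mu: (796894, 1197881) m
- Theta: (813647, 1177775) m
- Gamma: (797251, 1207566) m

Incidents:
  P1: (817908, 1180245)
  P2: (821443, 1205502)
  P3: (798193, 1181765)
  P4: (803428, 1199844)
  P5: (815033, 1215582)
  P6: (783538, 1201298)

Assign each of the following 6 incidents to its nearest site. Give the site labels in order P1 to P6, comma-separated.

P1 → Theta (d²=24257021.00)
P2 → Zeta (d²=244904546.00)
P3 → Beta (d²=61449953.00)
P4 → Mu (d²=46546525.00)
P5 → Gamma (d²=380455780.00)
P6 → Delta (d²=89577049.00)

Theta, Zeta, Beta, Mu, Gamma, Delta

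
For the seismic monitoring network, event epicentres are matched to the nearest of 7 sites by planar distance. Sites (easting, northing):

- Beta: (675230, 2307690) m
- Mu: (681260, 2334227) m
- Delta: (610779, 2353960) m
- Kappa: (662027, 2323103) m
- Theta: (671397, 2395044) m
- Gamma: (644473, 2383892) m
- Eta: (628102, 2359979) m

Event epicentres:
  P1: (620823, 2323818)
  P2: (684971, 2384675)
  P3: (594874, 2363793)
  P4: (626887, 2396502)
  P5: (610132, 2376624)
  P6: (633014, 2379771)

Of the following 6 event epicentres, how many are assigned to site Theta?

1

P1 → Delta
P2 → Theta
P3 → Delta
P4 → Gamma
P5 → Delta
P6 → Gamma
1 of the 6 goes to Theta.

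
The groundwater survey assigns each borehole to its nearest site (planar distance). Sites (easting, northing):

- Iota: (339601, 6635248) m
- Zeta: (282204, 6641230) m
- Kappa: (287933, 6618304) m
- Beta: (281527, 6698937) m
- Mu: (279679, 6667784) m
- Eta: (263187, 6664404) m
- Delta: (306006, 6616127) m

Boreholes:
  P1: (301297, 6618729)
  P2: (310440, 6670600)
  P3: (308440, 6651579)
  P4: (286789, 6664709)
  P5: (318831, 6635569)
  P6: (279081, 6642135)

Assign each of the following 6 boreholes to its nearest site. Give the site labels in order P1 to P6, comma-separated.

Delta, Mu, Zeta, Mu, Iota, Zeta

P1 → Delta (d²=28945085.00)
P2 → Mu (d²=954168977.00)
P3 → Zeta (d²=795429497.00)
P4 → Mu (d²=60007725.00)
P5 → Iota (d²=431495941.00)
P6 → Zeta (d²=10572154.00)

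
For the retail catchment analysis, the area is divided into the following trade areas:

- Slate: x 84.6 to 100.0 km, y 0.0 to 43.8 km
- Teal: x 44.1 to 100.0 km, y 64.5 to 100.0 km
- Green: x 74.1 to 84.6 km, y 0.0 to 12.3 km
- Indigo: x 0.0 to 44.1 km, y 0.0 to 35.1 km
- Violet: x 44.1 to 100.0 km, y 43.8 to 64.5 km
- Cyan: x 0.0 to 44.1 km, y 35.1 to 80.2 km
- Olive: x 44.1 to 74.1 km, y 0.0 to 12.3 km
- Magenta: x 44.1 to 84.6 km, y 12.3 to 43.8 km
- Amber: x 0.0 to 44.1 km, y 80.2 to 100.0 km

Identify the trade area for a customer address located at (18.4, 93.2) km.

The point has x = 18.4 and y = 93.2.
Only Amber satisfies 0.0 ≤ x ≤ 44.1 and 80.2 ≤ y ≤ 100.0.

Amber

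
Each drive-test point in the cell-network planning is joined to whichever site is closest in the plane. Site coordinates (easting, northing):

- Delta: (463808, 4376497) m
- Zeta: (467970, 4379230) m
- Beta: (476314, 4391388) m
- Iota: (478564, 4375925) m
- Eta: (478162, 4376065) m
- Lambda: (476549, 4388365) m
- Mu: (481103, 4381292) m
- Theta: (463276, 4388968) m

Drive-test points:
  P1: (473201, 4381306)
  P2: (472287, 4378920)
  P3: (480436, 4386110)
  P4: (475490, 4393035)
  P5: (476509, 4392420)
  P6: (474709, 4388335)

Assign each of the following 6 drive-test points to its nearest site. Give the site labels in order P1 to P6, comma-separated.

P1 → Zeta (d²=31673137.00)
P2 → Zeta (d²=18732589.00)
P3 → Lambda (d²=20193794.00)
P4 → Beta (d²=3391585.00)
P5 → Beta (d²=1103049.00)
P6 → Lambda (d²=3386500.00)

Zeta, Zeta, Lambda, Beta, Beta, Lambda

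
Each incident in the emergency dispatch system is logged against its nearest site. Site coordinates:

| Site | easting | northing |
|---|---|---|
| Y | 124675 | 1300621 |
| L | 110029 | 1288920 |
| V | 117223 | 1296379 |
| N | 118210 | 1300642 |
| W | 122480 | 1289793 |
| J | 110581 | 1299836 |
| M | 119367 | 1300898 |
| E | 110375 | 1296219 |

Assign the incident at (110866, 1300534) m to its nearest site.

J

Squared distances to each site:
Y: 190696050.000; L: 135585565.000; V: 57675474.000; N: 53946000.000; W: 250254077.000; J: 568429.000; M: 72399497.000; E: 18860306.000.
Minimum at J.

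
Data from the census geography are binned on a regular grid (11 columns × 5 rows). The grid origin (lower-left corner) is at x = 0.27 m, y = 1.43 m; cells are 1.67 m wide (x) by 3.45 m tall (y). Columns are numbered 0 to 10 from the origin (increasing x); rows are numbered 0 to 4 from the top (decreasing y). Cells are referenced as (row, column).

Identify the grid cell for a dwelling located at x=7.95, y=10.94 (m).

Column index: ⌊(7.95 − 0.27) / 1.67⌋ = ⌊4.599⌋ = 4
Row offset from origin: ⌊(10.94 − 1.43) / 3.45⌋ = ⌊2.757⌋ = 2 → row 2 (counted from top)

(2, 4)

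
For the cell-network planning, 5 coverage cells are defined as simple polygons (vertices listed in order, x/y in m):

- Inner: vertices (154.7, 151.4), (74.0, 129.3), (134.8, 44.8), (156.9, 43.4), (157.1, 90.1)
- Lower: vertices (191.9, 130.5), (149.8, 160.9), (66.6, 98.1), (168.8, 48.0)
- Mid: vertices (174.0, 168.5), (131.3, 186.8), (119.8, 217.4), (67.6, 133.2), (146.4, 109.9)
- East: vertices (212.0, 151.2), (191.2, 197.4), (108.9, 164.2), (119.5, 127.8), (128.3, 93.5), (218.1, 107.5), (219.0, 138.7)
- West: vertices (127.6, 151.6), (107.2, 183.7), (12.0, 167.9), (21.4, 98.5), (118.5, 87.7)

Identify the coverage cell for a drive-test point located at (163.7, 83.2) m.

Cast a ray rightward from (163.7, 83.2). For each polygon, the edges (by vertex number in listed order) whose endpoints lie on opposite sides of y = 83.2, where each meets that height, and whether that is right or left of the point:
Inner: 2–3 at x≈107.17 (left), 4–5 at x≈157.07 (left) → 0 crossings.
Lower: 3–4 at x≈96.99 (left), 4–1 at x≈178.66 (right) → 1 crossing.
Mid: no edge straddles that height → 0 crossings.
East: no edge straddles that height → 0 crossings.
West: no edge straddles that height → 0 crossings.
Only Lower has an odd count, so the point is inside Lower.

Lower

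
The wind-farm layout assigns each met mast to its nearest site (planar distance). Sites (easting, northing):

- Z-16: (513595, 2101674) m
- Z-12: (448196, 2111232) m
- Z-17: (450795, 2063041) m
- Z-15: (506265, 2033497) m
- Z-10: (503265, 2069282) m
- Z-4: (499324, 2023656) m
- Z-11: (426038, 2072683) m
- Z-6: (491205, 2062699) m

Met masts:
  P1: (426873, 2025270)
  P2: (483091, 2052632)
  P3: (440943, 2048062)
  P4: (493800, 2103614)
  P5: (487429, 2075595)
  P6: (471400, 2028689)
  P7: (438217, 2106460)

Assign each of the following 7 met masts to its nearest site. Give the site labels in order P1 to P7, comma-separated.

Z-17, Z-6, Z-17, Z-16, Z-6, Z-4, Z-12

P1 → Z-17 (d²=1998910525.00)
P2 → Z-6 (d²=167181485.00)
P3 → Z-17 (d²=321432345.00)
P4 → Z-16 (d²=395605625.00)
P5 → Z-6 (d²=180564992.00)
P6 → Z-4 (d²=805080865.00)
P7 → Z-12 (d²=122352425.00)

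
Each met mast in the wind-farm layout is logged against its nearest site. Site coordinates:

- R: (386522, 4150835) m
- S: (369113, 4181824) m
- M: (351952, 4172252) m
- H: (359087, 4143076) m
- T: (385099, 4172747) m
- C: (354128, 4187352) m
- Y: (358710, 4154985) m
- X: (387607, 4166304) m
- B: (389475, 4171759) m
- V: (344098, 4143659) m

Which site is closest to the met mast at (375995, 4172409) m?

Squared distances to each site:
R: 576255205.000; S: 136004149.000; M: 578090498.000; H: 1146305353.000; T: 82997060.000; C: 701458938.000; Y: 602367001.000; X: 172109569.000; B: 182132900.000; V: 1843981109.000.
Minimum at T.

T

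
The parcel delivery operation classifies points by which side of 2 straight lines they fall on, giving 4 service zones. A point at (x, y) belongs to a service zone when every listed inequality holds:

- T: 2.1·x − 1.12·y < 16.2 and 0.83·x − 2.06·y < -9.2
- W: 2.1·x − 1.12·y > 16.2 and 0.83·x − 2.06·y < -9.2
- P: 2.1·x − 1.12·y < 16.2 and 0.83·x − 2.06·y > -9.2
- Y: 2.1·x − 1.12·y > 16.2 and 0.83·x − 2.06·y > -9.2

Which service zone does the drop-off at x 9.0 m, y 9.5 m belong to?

2.1·9.0 − 1.12·9.5 = 8.260, which is < 16.2
0.83·9.0 − 2.06·9.5 = -12.100, which is < -9.2
This sign pattern matches T.

T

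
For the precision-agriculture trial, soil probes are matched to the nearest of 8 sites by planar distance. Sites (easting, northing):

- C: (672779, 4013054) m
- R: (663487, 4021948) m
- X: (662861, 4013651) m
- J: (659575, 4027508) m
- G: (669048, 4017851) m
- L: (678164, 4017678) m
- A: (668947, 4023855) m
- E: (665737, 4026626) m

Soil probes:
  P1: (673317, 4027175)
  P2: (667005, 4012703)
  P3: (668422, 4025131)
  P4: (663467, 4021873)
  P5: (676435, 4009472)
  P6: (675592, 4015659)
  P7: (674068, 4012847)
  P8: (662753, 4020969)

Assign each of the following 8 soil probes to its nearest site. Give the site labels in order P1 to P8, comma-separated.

P1 → A (d²=30119300.00)
P2 → X (d²=18071440.00)
P3 → A (d²=1903801.00)
P4 → R (d²=6025.00)
P5 → C (d²=26197060.00)
P6 → L (d²=10691545.00)
P7 → C (d²=1704370.00)
P8 → R (d²=1497197.00)

A, X, A, R, C, L, C, R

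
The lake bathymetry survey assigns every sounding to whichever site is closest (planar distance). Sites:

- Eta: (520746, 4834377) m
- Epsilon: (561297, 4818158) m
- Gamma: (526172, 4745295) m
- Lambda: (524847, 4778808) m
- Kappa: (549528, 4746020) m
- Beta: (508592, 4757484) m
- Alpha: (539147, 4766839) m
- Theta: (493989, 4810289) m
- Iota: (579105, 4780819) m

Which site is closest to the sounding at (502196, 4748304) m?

Beta

Squared distances to each site:
Eta: 7752663829.000; Epsilon: 8372509517.000; Gamma: 583902657.000; Lambda: 1443561817.000; Kappa: 2245534880.000; Beta: 125181216.000; Alpha: 1708922626.000; Theta: 3909495074.000; Iota: 6972219506.000.
Minimum at Beta.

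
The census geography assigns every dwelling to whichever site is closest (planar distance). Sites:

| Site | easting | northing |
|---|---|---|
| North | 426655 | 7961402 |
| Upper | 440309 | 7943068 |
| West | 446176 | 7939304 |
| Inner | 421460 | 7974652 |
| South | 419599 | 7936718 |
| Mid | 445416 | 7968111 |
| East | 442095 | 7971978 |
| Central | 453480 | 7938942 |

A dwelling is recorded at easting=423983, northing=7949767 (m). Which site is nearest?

North

Squared distances to each site:
North: 142512809.000; Upper: 311414877.000; West: 602003618.000; Inner: 625628754.000; South: 189495857.000; Mid: 795875825.000; East: 821373065.000; Central: 987253634.000.
Minimum at North.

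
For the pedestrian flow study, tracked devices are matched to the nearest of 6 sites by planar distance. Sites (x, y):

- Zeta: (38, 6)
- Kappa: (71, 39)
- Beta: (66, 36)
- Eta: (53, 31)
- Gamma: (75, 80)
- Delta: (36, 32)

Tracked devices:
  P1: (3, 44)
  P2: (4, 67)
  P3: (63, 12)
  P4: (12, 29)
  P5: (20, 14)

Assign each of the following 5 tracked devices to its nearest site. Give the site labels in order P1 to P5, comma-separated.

Delta, Delta, Eta, Delta, Zeta

P1 → Delta (d²=1233.00)
P2 → Delta (d²=2249.00)
P3 → Eta (d²=461.00)
P4 → Delta (d²=585.00)
P5 → Zeta (d²=388.00)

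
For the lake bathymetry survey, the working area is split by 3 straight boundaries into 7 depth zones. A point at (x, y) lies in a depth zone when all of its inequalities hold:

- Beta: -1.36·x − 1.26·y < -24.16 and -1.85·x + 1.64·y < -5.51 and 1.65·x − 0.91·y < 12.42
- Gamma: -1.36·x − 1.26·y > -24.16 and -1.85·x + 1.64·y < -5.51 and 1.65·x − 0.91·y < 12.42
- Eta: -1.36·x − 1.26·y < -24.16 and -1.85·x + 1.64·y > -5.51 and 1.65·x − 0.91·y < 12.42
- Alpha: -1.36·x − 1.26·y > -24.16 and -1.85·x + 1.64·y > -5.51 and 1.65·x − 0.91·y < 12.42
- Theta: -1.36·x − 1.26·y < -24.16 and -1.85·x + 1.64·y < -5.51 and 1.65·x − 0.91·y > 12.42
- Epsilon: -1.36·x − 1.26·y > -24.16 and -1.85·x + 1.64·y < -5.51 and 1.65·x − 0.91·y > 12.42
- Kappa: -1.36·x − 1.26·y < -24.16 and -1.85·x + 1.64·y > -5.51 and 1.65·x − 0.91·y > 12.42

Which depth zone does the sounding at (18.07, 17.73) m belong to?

Kappa

-1.36·18.07 − 1.26·17.73 = -46.915, which is < -24.16
-1.85·18.07 + 1.64·17.73 = -4.352, which is > -5.51
1.65·18.07 − 0.91·17.73 = 13.681, which is > 12.42
This sign pattern matches Kappa.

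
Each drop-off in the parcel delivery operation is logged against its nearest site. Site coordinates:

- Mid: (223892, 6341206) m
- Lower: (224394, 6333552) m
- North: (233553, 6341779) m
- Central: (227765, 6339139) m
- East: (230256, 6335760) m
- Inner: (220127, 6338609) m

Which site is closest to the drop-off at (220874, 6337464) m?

Inner

Squared distances to each site:
Mid: 23110888.000; Lower: 27694144.000; North: 179376266.000; Central: 50291506.000; East: 90925540.000; Inner: 1869034.000.
Minimum at Inner.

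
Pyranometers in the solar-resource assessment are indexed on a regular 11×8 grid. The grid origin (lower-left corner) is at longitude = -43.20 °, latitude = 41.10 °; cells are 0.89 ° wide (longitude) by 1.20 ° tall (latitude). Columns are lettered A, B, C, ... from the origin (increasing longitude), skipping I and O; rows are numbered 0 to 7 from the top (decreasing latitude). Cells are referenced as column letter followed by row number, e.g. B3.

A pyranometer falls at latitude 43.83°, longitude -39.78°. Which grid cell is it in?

Column index: ⌊(-39.78 − -43.20) / 0.89⌋ = ⌊3.843⌋ = 3 → column D
Row offset from origin: ⌊(43.83 − 41.10) / 1.20⌋ = ⌊2.275⌋ = 2 → row 5 (counted from top)

D5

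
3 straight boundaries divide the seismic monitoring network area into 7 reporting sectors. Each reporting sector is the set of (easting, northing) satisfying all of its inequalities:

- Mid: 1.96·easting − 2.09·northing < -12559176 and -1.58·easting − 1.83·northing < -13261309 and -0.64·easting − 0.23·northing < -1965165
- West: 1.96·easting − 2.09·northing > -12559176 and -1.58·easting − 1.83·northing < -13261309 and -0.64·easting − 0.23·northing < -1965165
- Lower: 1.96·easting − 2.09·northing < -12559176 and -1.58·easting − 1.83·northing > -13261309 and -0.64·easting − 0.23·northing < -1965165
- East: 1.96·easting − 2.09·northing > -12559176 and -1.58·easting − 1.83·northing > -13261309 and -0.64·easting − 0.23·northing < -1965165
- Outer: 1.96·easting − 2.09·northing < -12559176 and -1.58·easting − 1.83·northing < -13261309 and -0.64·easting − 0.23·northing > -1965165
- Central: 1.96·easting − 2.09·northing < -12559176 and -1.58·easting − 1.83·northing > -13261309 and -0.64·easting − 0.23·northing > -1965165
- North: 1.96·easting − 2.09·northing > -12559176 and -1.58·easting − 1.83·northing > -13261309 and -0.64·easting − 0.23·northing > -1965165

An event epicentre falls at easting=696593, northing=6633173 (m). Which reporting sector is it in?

1.96·696593 − 2.09·6633173 = -12498009.290, which is > -12559176
-1.58·696593 − 1.83·6633173 = -13239323.530, which is > -13261309
-0.64·696593 − 0.23·6633173 = -1971449.310, which is < -1965165
This sign pattern matches East.

East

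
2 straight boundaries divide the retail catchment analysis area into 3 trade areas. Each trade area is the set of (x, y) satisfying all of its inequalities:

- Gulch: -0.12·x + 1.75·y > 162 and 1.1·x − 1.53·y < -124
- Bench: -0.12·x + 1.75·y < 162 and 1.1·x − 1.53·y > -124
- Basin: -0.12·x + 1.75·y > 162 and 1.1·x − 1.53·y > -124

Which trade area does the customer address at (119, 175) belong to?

Gulch

-0.12·119 + 1.75·175 = 291.970, which is > 162
1.1·119 − 1.53·175 = -136.850, which is < -124
This sign pattern matches Gulch.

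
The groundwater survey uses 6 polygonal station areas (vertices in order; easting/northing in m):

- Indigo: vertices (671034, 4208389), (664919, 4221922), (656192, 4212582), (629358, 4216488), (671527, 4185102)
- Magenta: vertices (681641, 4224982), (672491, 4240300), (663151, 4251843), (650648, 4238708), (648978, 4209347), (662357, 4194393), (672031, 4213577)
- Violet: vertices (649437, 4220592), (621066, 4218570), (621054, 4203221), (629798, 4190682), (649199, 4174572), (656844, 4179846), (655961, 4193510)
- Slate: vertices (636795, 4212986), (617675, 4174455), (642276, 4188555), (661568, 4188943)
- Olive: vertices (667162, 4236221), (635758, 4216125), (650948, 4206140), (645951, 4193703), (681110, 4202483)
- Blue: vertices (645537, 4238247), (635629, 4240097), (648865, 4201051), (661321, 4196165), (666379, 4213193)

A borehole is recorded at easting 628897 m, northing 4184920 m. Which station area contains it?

Slate

Cast a ray rightward from (628897, 4184920). For each polygon, the edges (by vertex number in listed order) whose endpoints lie on opposite sides of northing = 4184920, where each meets that height, and whether that is right or left of the point:
Indigo: no edge straddles that height → 0 crossings.
Magenta: no edge straddles that height → 0 crossings.
Violet: 4–5 at easting≈636737.1 (right), 6–7 at easting≈656516.1 (right) → 2 crossings.
Slate: 1–2 at easting≈622868.0 (left), 2–3 at easting≈635933.8 (right) → 1 crossing.
Olive: no edge straddles that height → 0 crossings.
Blue: no edge straddles that height → 0 crossings.
Only Slate has an odd count, so the point is inside Slate.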